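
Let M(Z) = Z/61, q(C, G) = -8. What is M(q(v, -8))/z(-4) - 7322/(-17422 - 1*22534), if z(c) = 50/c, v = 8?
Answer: 843239/4352350 ≈ 0.19374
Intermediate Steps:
M(Z) = Z/61 (M(Z) = Z*(1/61) = Z/61)
M(q(v, -8))/z(-4) - 7322/(-17422 - 1*22534) = ((1/61)*(-8))/((50/(-4))) - 7322/(-17422 - 1*22534) = -8/(61*(50*(-¼))) - 7322/(-17422 - 22534) = -8/(61*(-25/2)) - 7322/(-39956) = -8/61*(-2/25) - 7322*(-1/39956) = 16/1525 + 523/2854 = 843239/4352350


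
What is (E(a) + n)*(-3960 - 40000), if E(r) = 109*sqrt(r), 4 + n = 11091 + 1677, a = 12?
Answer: -561105440 - 9583280*sqrt(3) ≈ -5.7770e+8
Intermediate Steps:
n = 12764 (n = -4 + (11091 + 1677) = -4 + 12768 = 12764)
(E(a) + n)*(-3960 - 40000) = (109*sqrt(12) + 12764)*(-3960 - 40000) = (109*(2*sqrt(3)) + 12764)*(-43960) = (218*sqrt(3) + 12764)*(-43960) = (12764 + 218*sqrt(3))*(-43960) = -561105440 - 9583280*sqrt(3)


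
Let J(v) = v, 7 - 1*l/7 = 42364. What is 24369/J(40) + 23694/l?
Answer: 2408145457/3953320 ≈ 609.15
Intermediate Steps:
l = -296499 (l = 49 - 7*42364 = 49 - 296548 = -296499)
24369/J(40) + 23694/l = 24369/40 + 23694/(-296499) = 24369*(1/40) + 23694*(-1/296499) = 24369/40 - 7898/98833 = 2408145457/3953320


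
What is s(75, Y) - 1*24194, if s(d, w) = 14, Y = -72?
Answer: -24180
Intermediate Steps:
s(75, Y) - 1*24194 = 14 - 1*24194 = 14 - 24194 = -24180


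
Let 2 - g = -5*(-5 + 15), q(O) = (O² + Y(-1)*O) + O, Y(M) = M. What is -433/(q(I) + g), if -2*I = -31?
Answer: -1732/1169 ≈ -1.4816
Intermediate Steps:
I = 31/2 (I = -½*(-31) = 31/2 ≈ 15.500)
q(O) = O² (q(O) = (O² - O) + O = O²)
g = 52 (g = 2 - (-5)*(-5 + 15) = 2 - (-5)*10 = 2 - 1*(-50) = 2 + 50 = 52)
-433/(q(I) + g) = -433/((31/2)² + 52) = -433/(961/4 + 52) = -433/(1169/4) = (4/1169)*(-433) = -1732/1169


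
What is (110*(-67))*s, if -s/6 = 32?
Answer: 1415040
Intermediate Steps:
s = -192 (s = -6*32 = -192)
(110*(-67))*s = (110*(-67))*(-192) = -7370*(-192) = 1415040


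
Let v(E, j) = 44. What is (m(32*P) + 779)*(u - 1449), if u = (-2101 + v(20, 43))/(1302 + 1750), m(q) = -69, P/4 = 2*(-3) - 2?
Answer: -1570663775/1526 ≈ -1.0293e+6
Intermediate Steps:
P = -32 (P = 4*(2*(-3) - 2) = 4*(-6 - 2) = 4*(-8) = -32)
u = -2057/3052 (u = (-2101 + 44)/(1302 + 1750) = -2057/3052 ≈ -0.67398)
(m(32*P) + 779)*(u - 1449) = (-69 + 779)*(-2057/3052 - 1449) = 710*(-4424405/3052) = -1570663775/1526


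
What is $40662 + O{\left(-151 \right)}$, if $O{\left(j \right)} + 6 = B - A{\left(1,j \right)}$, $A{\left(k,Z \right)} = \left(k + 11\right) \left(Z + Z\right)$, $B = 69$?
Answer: $44349$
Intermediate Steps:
$A{\left(k,Z \right)} = 2 Z \left(11 + k\right)$ ($A{\left(k,Z \right)} = \left(11 + k\right) 2 Z = 2 Z \left(11 + k\right)$)
$O{\left(j \right)} = 63 - 24 j$ ($O{\left(j \right)} = -6 - \left(-69 + 2 j \left(11 + 1\right)\right) = -6 - \left(-69 + 2 j 12\right) = -6 - \left(-69 + 24 j\right) = 63 - 24 j$)
$40662 + O{\left(-151 \right)} = 40662 + \left(63 - -3624\right) = 40662 + \left(63 + 3624\right) = 40662 + 3687 = 44349$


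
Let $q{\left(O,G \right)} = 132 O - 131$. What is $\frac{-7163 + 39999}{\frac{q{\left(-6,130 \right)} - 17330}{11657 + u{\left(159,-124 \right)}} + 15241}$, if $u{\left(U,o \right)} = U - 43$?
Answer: $\frac{96644557}{44853510} \approx 2.1547$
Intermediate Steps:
$u{\left(U,o \right)} = -43 + U$ ($u{\left(U,o \right)} = U - 43 = -43 + U$)
$q{\left(O,G \right)} = -131 + 132 O$
$\frac{-7163 + 39999}{\frac{q{\left(-6,130 \right)} - 17330}{11657 + u{\left(159,-124 \right)}} + 15241} = \frac{-7163 + 39999}{\frac{\left(-131 + 132 \left(-6\right)\right) - 17330}{11657 + \left(-43 + 159\right)} + 15241} = \frac{32836}{\frac{\left(-131 - 792\right) - 17330}{11657 + 116} + 15241} = \frac{32836}{\frac{-923 - 17330}{11773} + 15241} = \frac{32836}{\left(-18253\right) \frac{1}{11773} + 15241} = \frac{32836}{- \frac{18253}{11773} + 15241} = \frac{32836}{\frac{179414040}{11773}} = 32836 \cdot \frac{11773}{179414040} = \frac{96644557}{44853510}$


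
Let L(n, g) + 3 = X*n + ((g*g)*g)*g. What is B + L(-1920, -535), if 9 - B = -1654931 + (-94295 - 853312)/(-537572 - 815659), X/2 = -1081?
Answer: 36956989680044485/451077 ≈ 8.1930e+10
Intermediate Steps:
X = -2162 (X = 2*(-1081) = -2162)
B = 746505054511/451077 (B = 9 - (-1654931 + (-94295 - 853312)/(-537572 - 815659)) = 9 - (-1654931 - 947607/(-1353231)) = 9 - (-1654931 - 947607*(-1/1353231)) = 9 - (-1654931 + 315869/451077) = 9 - 1*(-746500994818/451077) = 9 + 746500994818/451077 = 746505054511/451077 ≈ 1.6549e+6)
L(n, g) = -3 + g⁴ - 2162*n (L(n, g) = -3 + (-2162*n + ((g*g)*g)*g) = -3 + (-2162*n + (g²*g)*g) = -3 + (-2162*n + g³*g) = -3 + (-2162*n + g⁴) = -3 + (g⁴ - 2162*n) = -3 + g⁴ - 2162*n)
B + L(-1920, -535) = 746505054511/451077 + (-3 + (-535)⁴ - 2162*(-1920)) = 746505054511/451077 + (-3 + 81924750625 + 4151040) = 746505054511/451077 + 81928901662 = 36956989680044485/451077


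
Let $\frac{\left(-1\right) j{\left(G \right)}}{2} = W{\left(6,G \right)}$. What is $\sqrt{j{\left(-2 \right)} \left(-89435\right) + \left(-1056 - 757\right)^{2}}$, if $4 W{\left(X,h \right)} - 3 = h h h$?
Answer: $\frac{\sqrt{12253526}}{2} \approx 1750.3$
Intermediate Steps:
$W{\left(X,h \right)} = \frac{3}{4} + \frac{h^{3}}{4}$ ($W{\left(X,h \right)} = \frac{3}{4} + \frac{h h h}{4} = \frac{3}{4} + \frac{h^{2} h}{4} = \frac{3}{4} + \frac{h^{3}}{4}$)
$j{\left(G \right)} = - \frac{3}{2} - \frac{G^{3}}{2}$ ($j{\left(G \right)} = - 2 \left(\frac{3}{4} + \frac{G^{3}}{4}\right) = - \frac{3}{2} - \frac{G^{3}}{2}$)
$\sqrt{j{\left(-2 \right)} \left(-89435\right) + \left(-1056 - 757\right)^{2}} = \sqrt{\left(- \frac{3}{2} - \frac{\left(-2\right)^{3}}{2}\right) \left(-89435\right) + \left(-1056 - 757\right)^{2}} = \sqrt{\left(- \frac{3}{2} - -4\right) \left(-89435\right) + \left(-1813\right)^{2}} = \sqrt{\left(- \frac{3}{2} + 4\right) \left(-89435\right) + 3286969} = \sqrt{\frac{5}{2} \left(-89435\right) + 3286969} = \sqrt{- \frac{447175}{2} + 3286969} = \sqrt{\frac{6126763}{2}} = \frac{\sqrt{12253526}}{2}$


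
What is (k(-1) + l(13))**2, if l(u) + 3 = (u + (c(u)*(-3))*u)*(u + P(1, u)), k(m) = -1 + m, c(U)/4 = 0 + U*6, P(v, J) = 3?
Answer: 37824415225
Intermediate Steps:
c(U) = 24*U (c(U) = 4*(0 + U*6) = 4*(0 + 6*U) = 4*(6*U) = 24*U)
l(u) = -3 + (3 + u)*(u - 72*u**2) (l(u) = -3 + (u + ((24*u)*(-3))*u)*(u + 3) = -3 + (u + (-72*u)*u)*(3 + u) = -3 + (u - 72*u**2)*(3 + u) = -3 + (3 + u)*(u - 72*u**2))
(k(-1) + l(13))**2 = ((-1 - 1) + (-3 - 215*13**2 - 72*13**3 + 3*13))**2 = (-2 + (-3 - 215*169 - 72*2197 + 39))**2 = (-2 + (-3 - 36335 - 158184 + 39))**2 = (-2 - 194483)**2 = (-194485)**2 = 37824415225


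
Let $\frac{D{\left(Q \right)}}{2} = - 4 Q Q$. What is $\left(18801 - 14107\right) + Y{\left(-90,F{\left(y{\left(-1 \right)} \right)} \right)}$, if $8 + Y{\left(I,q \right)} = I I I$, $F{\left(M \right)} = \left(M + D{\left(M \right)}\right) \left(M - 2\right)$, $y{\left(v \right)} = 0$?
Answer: $-724314$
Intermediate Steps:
$D{\left(Q \right)} = - 8 Q^{2}$ ($D{\left(Q \right)} = 2 - 4 Q Q = 2 \left(- 4 Q^{2}\right) = - 8 Q^{2}$)
$F{\left(M \right)} = \left(-2 + M\right) \left(M - 8 M^{2}\right)$ ($F{\left(M \right)} = \left(M - 8 M^{2}\right) \left(M - 2\right) = \left(M - 8 M^{2}\right) \left(-2 + M\right) = \left(-2 + M\right) \left(M - 8 M^{2}\right)$)
$Y{\left(I,q \right)} = -8 + I^{3}$ ($Y{\left(I,q \right)} = -8 + I I I = -8 + I^{2} I = -8 + I^{3}$)
$\left(18801 - 14107\right) + Y{\left(-90,F{\left(y{\left(-1 \right)} \right)} \right)} = \left(18801 - 14107\right) + \left(-8 + \left(-90\right)^{3}\right) = 4694 - 729008 = -724314$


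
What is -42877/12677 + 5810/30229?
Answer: -1222475463/383213033 ≈ -3.1901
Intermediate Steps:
-42877/12677 + 5810/30229 = -1222475463/383213033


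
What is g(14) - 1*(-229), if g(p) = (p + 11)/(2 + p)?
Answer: 3689/16 ≈ 230.56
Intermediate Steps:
g(p) = (11 + p)/(2 + p)
g(14) - 1*(-229) = (11 + 14)/(2 + 14) - 1*(-229) = 25/16 + 229 = 3689/16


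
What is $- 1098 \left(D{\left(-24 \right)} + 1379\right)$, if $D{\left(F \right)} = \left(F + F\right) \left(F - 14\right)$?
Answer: $-3516894$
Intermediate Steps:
$D{\left(F \right)} = 2 F \left(-14 + F\right)$
$- 1098 \left(D{\left(-24 \right)} + 1379\right) = - 1098 \left(2 \left(-24\right) \left(-14 - 24\right) + 1379\right) = - 1098 \left(2 \left(-24\right) \left(-38\right) + 1379\right) = - 1098 \left(1824 + 1379\right) = \left(-1098\right) 3203 = -3516894$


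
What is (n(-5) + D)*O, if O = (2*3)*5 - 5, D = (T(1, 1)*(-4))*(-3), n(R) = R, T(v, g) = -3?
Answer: -1025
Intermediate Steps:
D = -36 (D = -3*(-4)*(-3) = 12*(-3) = -36)
O = 25 (O = 6*5 - 5 = 30 - 5 = 25)
(n(-5) + D)*O = (-5 - 36)*25 = -41*25 = -1025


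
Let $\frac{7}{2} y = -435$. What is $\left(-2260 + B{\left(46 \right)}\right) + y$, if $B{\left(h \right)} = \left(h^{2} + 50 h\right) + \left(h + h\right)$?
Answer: $\frac{14866}{7} \approx 2123.7$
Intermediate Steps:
$y = - \frac{870}{7}$ ($y = \frac{2}{7} \left(-435\right) = - \frac{870}{7} \approx -124.29$)
$B{\left(h \right)} = h^{2} + 52 h$ ($B{\left(h \right)} = \left(h^{2} + 50 h\right) + 2 h = h^{2} + 52 h$)
$\left(-2260 + B{\left(46 \right)}\right) + y = \left(-2260 + 46 \left(52 + 46\right)\right) - \frac{870}{7} = \left(-2260 + 46 \cdot 98\right) - \frac{870}{7} = \left(-2260 + 4508\right) - \frac{870}{7} = 2248 - \frac{870}{7} = \frac{14866}{7}$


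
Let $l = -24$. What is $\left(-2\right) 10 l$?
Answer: $480$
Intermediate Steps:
$\left(-2\right) 10 l = \left(-2\right) 10 \left(-24\right) = \left(-20\right) \left(-24\right) = 480$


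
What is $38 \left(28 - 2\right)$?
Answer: $988$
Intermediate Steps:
$38 \left(28 - 2\right) = 38 \cdot 26 = 988$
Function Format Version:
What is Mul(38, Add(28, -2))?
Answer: 988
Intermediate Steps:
Mul(38, Add(28, -2)) = Mul(38, 26) = 988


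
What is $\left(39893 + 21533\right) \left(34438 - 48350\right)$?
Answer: $-854558512$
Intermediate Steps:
$\left(39893 + 21533\right) \left(34438 - 48350\right) = 61426 \left(-13912\right) = -854558512$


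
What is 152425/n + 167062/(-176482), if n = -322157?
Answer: -40360230792/28427455837 ≈ -1.4198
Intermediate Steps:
152425/n + 167062/(-176482) = 152425/(-322157) + 167062/(-176482) = 152425*(-1/322157) + 167062*(-1/176482) = -152425/322157 - 83531/88241 = -40360230792/28427455837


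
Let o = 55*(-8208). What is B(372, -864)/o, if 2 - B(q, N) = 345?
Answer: 343/451440 ≈ 0.00075979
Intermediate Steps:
o = -451440
B(q, N) = -343 (B(q, N) = 2 - 1*345 = 2 - 345 = -343)
B(372, -864)/o = -343/(-451440) = -343*(-1/451440) = 343/451440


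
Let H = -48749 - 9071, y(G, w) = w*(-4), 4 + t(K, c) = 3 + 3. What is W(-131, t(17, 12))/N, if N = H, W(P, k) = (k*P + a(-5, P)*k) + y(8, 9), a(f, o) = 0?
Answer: 149/28910 ≈ 0.0051539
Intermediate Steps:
t(K, c) = 2 (t(K, c) = -4 + (3 + 3) = -4 + 6 = 2)
y(G, w) = -4*w
H = -57820
W(P, k) = -36 + P*k (W(P, k) = (k*P + 0*k) - 4*9 = (P*k + 0) - 36 = P*k - 36 = -36 + P*k)
N = -57820
W(-131, t(17, 12))/N = (-36 - 131*2)/(-57820) = (-36 - 262)*(-1/57820) = -298*(-1/57820) = 149/28910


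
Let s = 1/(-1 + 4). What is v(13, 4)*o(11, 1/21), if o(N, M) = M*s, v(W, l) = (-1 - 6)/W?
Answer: -1/117 ≈ -0.0085470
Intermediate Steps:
v(W, l) = -7/W
s = ⅓ (s = 1/3 = ⅓ ≈ 0.33333)
o(N, M) = M/3 (o(N, M) = M*(⅓) = M/3)
v(13, 4)*o(11, 1/21) = (-7/13)*((⅓)/21) = (-7*1/13)*((⅓)*(1/21)) = -7/13*1/63 = -1/117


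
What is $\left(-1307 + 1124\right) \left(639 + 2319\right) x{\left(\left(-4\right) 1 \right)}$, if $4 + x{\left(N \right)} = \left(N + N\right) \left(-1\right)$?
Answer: $-2165256$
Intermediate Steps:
$x{\left(N \right)} = -4 - 2 N$ ($x{\left(N \right)} = -4 + \left(N + N\right) \left(-1\right) = -4 + 2 N \left(-1\right) = -4 - 2 N$)
$\left(-1307 + 1124\right) \left(639 + 2319\right) x{\left(\left(-4\right) 1 \right)} = \left(-1307 + 1124\right) \left(639 + 2319\right) \left(-4 - 2 \left(\left(-4\right) 1\right)\right) = \left(-183\right) 2958 \left(-4 - -8\right) = - 541314 \left(-4 + 8\right) = \left(-541314\right) 4 = -2165256$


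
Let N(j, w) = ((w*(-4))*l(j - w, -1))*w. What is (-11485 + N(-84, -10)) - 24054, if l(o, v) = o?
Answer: -5939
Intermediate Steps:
N(j, w) = -4*w²*(j - w) (N(j, w) = ((w*(-4))*(j - w))*w = ((-4*w)*(j - w))*w = (-4*w*(j - w))*w = -4*w²*(j - w))
(-11485 + N(-84, -10)) - 24054 = (-11485 + 4*(-10)²*(-10 - 1*(-84))) - 24054 = (-11485 + 4*100*(-10 + 84)) - 24054 = (-11485 + 4*100*74) - 24054 = (-11485 + 29600) - 24054 = 18115 - 24054 = -5939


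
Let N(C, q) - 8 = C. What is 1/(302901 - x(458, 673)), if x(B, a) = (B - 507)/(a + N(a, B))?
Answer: 1354/410128003 ≈ 3.3014e-6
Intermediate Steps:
N(C, q) = 8 + C
x(B, a) = (-507 + B)/(8 + 2*a) (x(B, a) = (B - 507)/(a + (8 + a)) = (-507 + B)/(8 + 2*a))
1/(302901 - x(458, 673)) = 1/(302901 - (-507 + 458)/(2*(4 + 673))) = 1/(302901 - (-49)/(2*677)) = 1/(302901 - 1*(-49/1354)) = 1/(302901 + 49/1354) = 1/(410128003/1354) = 1354/410128003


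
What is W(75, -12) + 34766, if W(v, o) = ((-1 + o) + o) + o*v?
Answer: 33841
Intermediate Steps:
W(v, o) = -1 + 2*o + o*v (W(v, o) = (-1 + 2*o) + o*v = -1 + 2*o + o*v)
W(75, -12) + 34766 = (-1 + 2*(-12) - 12*75) + 34766 = (-1 - 24 - 900) + 34766 = -925 + 34766 = 33841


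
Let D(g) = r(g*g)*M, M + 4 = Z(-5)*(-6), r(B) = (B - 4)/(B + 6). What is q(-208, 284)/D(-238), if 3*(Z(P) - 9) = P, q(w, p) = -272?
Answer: 96305/16992 ≈ 5.6677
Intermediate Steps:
Z(P) = 9 + P/3
r(B) = (-4 + B)/(6 + B)
M = -48 (M = -4 + (9 + (⅓)*(-5))*(-6) = -4 + (9 - 5/3)*(-6) = -4 + (22/3)*(-6) = -4 - 44 = -48)
D(g) = -48*(-4 + g²)/(6 + g²) (D(g) = ((-4 + g*g)/(6 + g*g))*(-48) = ((-4 + g²)/(6 + g²))*(-48) = -48*(-4 + g²)/(6 + g²))
q(-208, 284)/D(-238) = -272*(6 + (-238)²)/(48*(4 - 1*(-238)²)) = -272*(6 + 56644)/(48*(4 - 1*56644)) = -272*28325/(24*(4 - 56644)) = -272/(48*(1/56650)*(-56640)) = -272/(-271872/5665) = -272*(-5665/271872) = 96305/16992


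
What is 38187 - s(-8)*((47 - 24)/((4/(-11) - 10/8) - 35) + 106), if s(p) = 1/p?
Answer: 246161905/6444 ≈ 38200.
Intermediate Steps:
38187 - s(-8)*((47 - 24)/((4/(-11) - 10/8) - 35) + 106) = 38187 - ((47 - 24)/((4/(-11) - 10/8) - 35) + 106)/(-8) = 38187 - (-1)*(23/((4*(-1/11) - 10*⅛) - 35) + 106)/8 = 38187 - (-1)*(23/((-4/11 - 5/4) - 35) + 106)/8 = 38187 - (-1)*(23/(-71/44 - 35) + 106)/8 = 38187 - (-1)*(23/(-1611/44) + 106)/8 = 38187 - (-1)*(23*(-44/1611) + 106)/8 = 38187 - (-1)*(-1012/1611 + 106)/8 = 38187 - (-1)*169754/(8*1611) = 38187 - 1*(-84877/6444) = 38187 + 84877/6444 = 246161905/6444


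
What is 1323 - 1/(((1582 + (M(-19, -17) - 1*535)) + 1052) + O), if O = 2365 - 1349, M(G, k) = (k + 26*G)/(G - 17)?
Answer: 149037237/112651 ≈ 1323.0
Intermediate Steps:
M(G, k) = (k + 26*G)/(-17 + G)
O = 1016
1323 - 1/(((1582 + (M(-19, -17) - 1*535)) + 1052) + O) = 1323 - 1/(((1582 + ((-17 + 26*(-19))/(-17 - 19) - 1*535)) + 1052) + 1016) = 1323 - 1/(((1582 + ((-17 - 494)/(-36) - 535)) + 1052) + 1016) = 1323 - 1/(((1582 + (-1/36*(-511) - 535)) + 1052) + 1016) = 1323 - 1/(((1582 + (511/36 - 535)) + 1052) + 1016) = 1323 - 1/(((1582 - 18749/36) + 1052) + 1016) = 1323 - 1/((38203/36 + 1052) + 1016) = 1323 - 1/(76075/36 + 1016) = 1323 - 1/112651/36 = 1323 - 1*36/112651 = 1323 - 36/112651 = 149037237/112651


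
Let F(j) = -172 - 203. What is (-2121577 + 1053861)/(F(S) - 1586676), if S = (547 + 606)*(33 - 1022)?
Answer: 1067716/1587051 ≈ 0.67277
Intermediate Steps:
S = -1140317 (S = 1153*(-989) = -1140317)
F(j) = -375
(-2121577 + 1053861)/(F(S) - 1586676) = (-2121577 + 1053861)/(-375 - 1586676) = -1067716/(-1587051) = -1067716*(-1/1587051) = 1067716/1587051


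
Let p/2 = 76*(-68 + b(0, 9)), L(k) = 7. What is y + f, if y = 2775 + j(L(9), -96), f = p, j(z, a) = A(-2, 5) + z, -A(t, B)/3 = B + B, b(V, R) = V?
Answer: -7584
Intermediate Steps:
A(t, B) = -6*B (A(t, B) = -3*(B + B) = -6*B)
j(z, a) = -30 + z (j(z, a) = -6*5 + z = -30 + z)
p = -10336 (p = 2*(76*(-68 + 0)) = 2*(76*(-68)) = 2*(-5168) = -10336)
f = -10336
y = 2752 (y = 2775 + (-30 + 7) = 2775 - 23 = 2752)
y + f = 2752 - 10336 = -7584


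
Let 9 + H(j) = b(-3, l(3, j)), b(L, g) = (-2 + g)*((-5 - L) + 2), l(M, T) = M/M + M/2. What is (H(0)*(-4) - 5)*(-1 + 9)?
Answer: 248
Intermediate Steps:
l(M, T) = 1 + M/2 (l(M, T) = 1 + M*(1/2) = 1 + M/2)
b(L, g) = (-3 - L)*(-2 + g) (b(L, g) = (-2 + g)*(-3 - L) = (-3 - L)*(-2 + g))
H(j) = -9 (H(j) = -9 + (6 - 3*(1 + (1/2)*3) + 2*(-3) - 1*(-3)*(1 + (1/2)*3)) = -9 + (6 - 3*(1 + 3/2) - 6 - 1*(-3)*(1 + 3/2)) = -9 + (6 - 3*5/2 - 6 - 1*(-3)*5/2) = -9 + (6 - 15/2 - 6 + 15/2) = -9 + 0 = -9)
(H(0)*(-4) - 5)*(-1 + 9) = (-9*(-4) - 5)*(-1 + 9) = (36 - 5)*8 = 31*8 = 248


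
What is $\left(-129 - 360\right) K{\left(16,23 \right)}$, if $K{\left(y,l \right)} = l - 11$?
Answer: $-5868$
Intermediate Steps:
$K{\left(y,l \right)} = -11 + l$
$\left(-129 - 360\right) K{\left(16,23 \right)} = \left(-129 - 360\right) \left(-11 + 23\right) = \left(-489\right) 12 = -5868$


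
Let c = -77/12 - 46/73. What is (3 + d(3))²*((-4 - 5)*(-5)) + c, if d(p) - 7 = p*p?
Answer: 14224447/876 ≈ 16238.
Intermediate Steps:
d(p) = 7 + p² (d(p) = 7 + p*p = 7 + p²)
c = -6173/876 (c = -77*1/12 - 46*1/73 = -77/12 - 46/73 = -6173/876 ≈ -7.0468)
(3 + d(3))²*((-4 - 5)*(-5)) + c = (3 + (7 + 3²))²*((-4 - 5)*(-5)) - 6173/876 = (3 + (7 + 9))²*(-9*(-5)) - 6173/876 = (3 + 16)²*45 - 6173/876 = 19²*45 - 6173/876 = 361*45 - 6173/876 = 16245 - 6173/876 = 14224447/876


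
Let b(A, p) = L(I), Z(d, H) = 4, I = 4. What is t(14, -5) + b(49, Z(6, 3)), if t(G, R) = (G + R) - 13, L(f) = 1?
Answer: -3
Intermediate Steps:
t(G, R) = -13 + G + R
b(A, p) = 1
t(14, -5) + b(49, Z(6, 3)) = (-13 + 14 - 5) + 1 = -4 + 1 = -3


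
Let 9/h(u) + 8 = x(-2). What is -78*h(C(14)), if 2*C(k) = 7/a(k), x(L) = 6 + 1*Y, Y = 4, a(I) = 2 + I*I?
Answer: -351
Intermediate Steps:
a(I) = 2 + I²
x(L) = 10 (x(L) = 6 + 1*4 = 6 + 4 = 10)
C(k) = 7/(2*(2 + k²)) (C(k) = (7/(2 + k²))/2 = 7/(2*(2 + k²)))
h(u) = 9/2 (h(u) = 9/(-8 + 10) = 9/2)
-78*h(C(14)) = -78*9/2 = -351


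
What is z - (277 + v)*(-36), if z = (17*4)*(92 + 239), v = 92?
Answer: 35792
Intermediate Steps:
z = 22508 (z = 68*331 = 22508)
z - (277 + v)*(-36) = 22508 - (277 + 92)*(-36) = 22508 - 369*(-36) = 22508 - 1*(-13284) = 22508 + 13284 = 35792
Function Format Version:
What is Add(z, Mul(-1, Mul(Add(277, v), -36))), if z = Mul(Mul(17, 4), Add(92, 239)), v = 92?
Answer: 35792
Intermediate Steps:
z = 22508 (z = Mul(68, 331) = 22508)
Add(z, Mul(-1, Mul(Add(277, v), -36))) = Add(22508, Mul(-1, Mul(Add(277, 92), -36))) = Add(22508, Mul(-1, Mul(369, -36))) = Add(22508, Mul(-1, -13284)) = Add(22508, 13284) = 35792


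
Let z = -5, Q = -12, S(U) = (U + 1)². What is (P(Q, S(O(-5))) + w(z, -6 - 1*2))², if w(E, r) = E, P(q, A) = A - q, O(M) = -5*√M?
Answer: 13189 + 2340*I*√5 ≈ 13189.0 + 5232.4*I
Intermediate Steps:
S(U) = (1 + U)²
(P(Q, S(O(-5))) + w(z, -6 - 1*2))² = (((1 - 5*I*√5)² - 1*(-12)) - 5)² = (((1 - 5*I*√5)² + 12) - 5)² = ((12 + (1 - 5*I*√5)²) - 5)² = (7 + (1 - 5*I*√5)²)²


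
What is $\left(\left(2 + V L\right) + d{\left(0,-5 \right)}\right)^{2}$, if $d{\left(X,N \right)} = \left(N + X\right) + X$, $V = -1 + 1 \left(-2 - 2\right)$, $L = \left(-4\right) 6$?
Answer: $13689$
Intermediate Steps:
$L = -24$
$V = -5$ ($V = -1 + 1 \left(-4\right) = -1 - 4 = -5$)
$d{\left(X,N \right)} = N + 2 X$
$\left(\left(2 + V L\right) + d{\left(0,-5 \right)}\right)^{2} = \left(\left(2 - -120\right) + \left(-5 + 2 \cdot 0\right)\right)^{2} = \left(\left(2 + 120\right) + \left(-5 + 0\right)\right)^{2} = \left(122 - 5\right)^{2} = 117^{2} = 13689$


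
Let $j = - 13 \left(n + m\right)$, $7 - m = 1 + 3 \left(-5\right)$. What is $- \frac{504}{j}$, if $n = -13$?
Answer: $\frac{63}{13} \approx 4.8462$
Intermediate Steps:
$m = 21$ ($m = 7 - \left(1 + 3 \left(-5\right)\right) = 7 - \left(1 - 15\right) = 7 - -14 = 7 + 14 = 21$)
$j = -104$ ($j = - 13 \left(-13 + 21\right) = \left(-13\right) 8 = -104$)
$- \frac{504}{j} = - \frac{504}{-104} = \left(-504\right) \left(- \frac{1}{104}\right) = \frac{63}{13}$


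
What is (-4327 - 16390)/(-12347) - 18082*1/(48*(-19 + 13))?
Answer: 114612475/1777968 ≈ 64.463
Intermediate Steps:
(-4327 - 16390)/(-12347) - 18082*1/(48*(-19 + 13)) = -20717*(-1/12347) - 18082/(48*(-6)) = 20717/12347 - 18082/(-288) = 20717/12347 - 18082*(-1/288) = 20717/12347 + 9041/144 = 114612475/1777968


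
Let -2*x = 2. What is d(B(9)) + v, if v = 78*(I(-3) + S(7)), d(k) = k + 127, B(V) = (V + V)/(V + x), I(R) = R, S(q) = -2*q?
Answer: -4787/4 ≈ -1196.8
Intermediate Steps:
x = -1 (x = -1/2*2 = -1)
B(V) = 2*V/(-1 + V) (B(V) = (V + V)/(V - 1) = (2*V)/(-1 + V) = 2*V/(-1 + V))
d(k) = 127 + k
v = -1326 (v = 78*(-3 - 2*7) = 78*(-3 - 14) = 78*(-17) = -1326)
d(B(9)) + v = (127 + 2*9/(-1 + 9)) - 1326 = (127 + 2*9/8) - 1326 = (127 + 2*9*(1/8)) - 1326 = (127 + 9/4) - 1326 = 517/4 - 1326 = -4787/4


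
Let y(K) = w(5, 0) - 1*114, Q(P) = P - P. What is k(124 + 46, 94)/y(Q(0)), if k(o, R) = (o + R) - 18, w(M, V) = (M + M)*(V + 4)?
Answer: -123/37 ≈ -3.3243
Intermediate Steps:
w(M, V) = 2*M*(4 + V) (w(M, V) = (2*M)*(4 + V) = 2*M*(4 + V))
k(o, R) = -18 + R + o (k(o, R) = (R + o) - 18 = -18 + R + o)
Q(P) = 0
y(K) = -74 (y(K) = 2*5*(4 + 0) - 1*114 = 2*5*4 - 114 = 40 - 114 = -74)
k(124 + 46, 94)/y(Q(0)) = (-18 + 94 + (124 + 46))/(-74) = (-18 + 94 + 170)*(-1/74) = 246*(-1/74) = -123/37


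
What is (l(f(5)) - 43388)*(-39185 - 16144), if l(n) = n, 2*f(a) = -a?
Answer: 4801505949/2 ≈ 2.4008e+9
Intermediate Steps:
f(a) = -a/2 (f(a) = (-a)/2 = -a/2)
(l(f(5)) - 43388)*(-39185 - 16144) = (-1/2*5 - 43388)*(-39185 - 16144) = (-5/2 - 43388)*(-55329) = -86781/2*(-55329) = 4801505949/2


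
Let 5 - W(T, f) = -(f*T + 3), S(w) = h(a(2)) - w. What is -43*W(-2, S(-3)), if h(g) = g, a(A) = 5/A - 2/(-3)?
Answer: 559/3 ≈ 186.33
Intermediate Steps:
a(A) = 2/3 + 5/A (a(A) = 5/A - 2*(-1/3) = 5/A + 2/3 = 2/3 + 5/A)
S(w) = 19/6 - w (S(w) = (2/3 + 5/2) - w = 19/6 - w)
W(T, f) = 8 + T*f (W(T, f) = 5 - (-1)*(f*T + 3) = 5 - (-1)*(T*f + 3) = 5 - (-1)*(3 + T*f) = 5 - (-3 - T*f) = 5 + (3 + T*f) = 8 + T*f)
-43*W(-2, S(-3)) = -43*(8 - 2*(19/6 - 1*(-3))) = -43*(8 - 2*(19/6 + 3)) = -43*(8 - 2*37/6) = -43*(8 - 37/3) = -43*(-13/3) = 559/3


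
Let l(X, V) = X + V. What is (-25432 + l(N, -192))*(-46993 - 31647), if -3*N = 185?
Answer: 6059762480/3 ≈ 2.0199e+9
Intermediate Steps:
N = -185/3 (N = -1/3*185 = -185/3 ≈ -61.667)
l(X, V) = V + X
(-25432 + l(N, -192))*(-46993 - 31647) = (-25432 + (-192 - 185/3))*(-46993 - 31647) = (-25432 - 761/3)*(-78640) = -77057/3*(-78640) = 6059762480/3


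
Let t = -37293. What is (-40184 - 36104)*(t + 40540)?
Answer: -247707136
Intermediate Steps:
(-40184 - 36104)*(t + 40540) = (-40184 - 36104)*(-37293 + 40540) = -76288*3247 = -247707136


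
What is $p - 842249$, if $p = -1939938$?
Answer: $-2782187$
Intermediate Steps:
$p - 842249 = -1939938 - 842249 = -2782187$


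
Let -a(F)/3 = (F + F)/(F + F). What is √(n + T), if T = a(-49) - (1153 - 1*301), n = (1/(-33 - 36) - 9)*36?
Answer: I*√623967/23 ≈ 34.344*I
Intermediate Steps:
a(F) = -3 (a(F) = -3*(F + F)/(F + F) = -3*2*F/(2*F) = -3*2*F*1/(2*F) = -3*1 = -3)
n = -7464/23 (n = (1/(-69) - 9)*36 = (-1/69 - 9)*36 = -622/69*36 = -7464/23 ≈ -324.52)
T = -855 (T = -3 - (1153 - 1*301) = -3 - (1153 - 301) = -3 - 1*852 = -3 - 852 = -855)
√(n + T) = √(-7464/23 - 855) = √(-27129/23) = I*√623967/23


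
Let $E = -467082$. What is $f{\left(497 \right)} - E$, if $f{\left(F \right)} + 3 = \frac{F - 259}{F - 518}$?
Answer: $\frac{1401203}{3} \approx 4.6707 \cdot 10^{5}$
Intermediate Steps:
$f{\left(F \right)} = -3 + \frac{-259 + F}{-518 + F}$ ($f{\left(F \right)} = -3 + \frac{F - 259}{F - 518} = -3 + \frac{-259 + F}{-518 + F}$)
$f{\left(497 \right)} - E = \frac{1295 - 994}{-518 + 497} - -467082 = \frac{1295 - 994}{-21} + 467082 = \left(- \frac{1}{21}\right) 301 + 467082 = - \frac{43}{3} + 467082 = \frac{1401203}{3}$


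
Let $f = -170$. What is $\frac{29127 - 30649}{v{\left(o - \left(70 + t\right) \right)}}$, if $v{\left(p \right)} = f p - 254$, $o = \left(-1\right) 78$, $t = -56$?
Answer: $- \frac{761}{7693} \approx -0.098921$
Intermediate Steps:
$o = -78$
$v{\left(p \right)} = -254 - 170 p$ ($v{\left(p \right)} = - 170 p - 254 = -254 - 170 p$)
$\frac{29127 - 30649}{v{\left(o - \left(70 + t\right) \right)}} = \frac{29127 - 30649}{-254 - 170 \left(-78 - \left(70 - 56\right)\right)} = \frac{29127 - 30649}{-254 - 170 \left(-78 - 14\right)} = - \frac{1522}{-254 - 170 \left(-78 - 14\right)} = - \frac{1522}{-254 - -15640} = - \frac{1522}{-254 + 15640} = - \frac{1522}{15386} = \left(-1522\right) \frac{1}{15386} = - \frac{761}{7693}$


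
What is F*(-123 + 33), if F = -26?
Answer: 2340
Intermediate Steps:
F*(-123 + 33) = -26*(-123 + 33) = -26*(-90) = 2340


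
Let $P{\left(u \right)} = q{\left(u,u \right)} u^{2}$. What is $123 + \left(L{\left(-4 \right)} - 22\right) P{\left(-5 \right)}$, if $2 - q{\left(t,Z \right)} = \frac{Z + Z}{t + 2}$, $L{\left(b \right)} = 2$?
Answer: $\frac{2369}{3} \approx 789.67$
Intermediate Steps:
$q{\left(t,Z \right)} = 2 - \frac{2 Z}{2 + t}$ ($q{\left(t,Z \right)} = 2 - \frac{Z + Z}{t + 2} = 2 - \frac{2 Z}{2 + t}$)
$P{\left(u \right)} = \frac{4 u^{2}}{2 + u}$ ($P{\left(u \right)} = \frac{2 \left(2 + u - u\right)}{2 + u} u^{2} = 2 \frac{1}{2 + u} 2 u^{2} = \frac{4}{2 + u} u^{2} = \frac{4 u^{2}}{2 + u}$)
$123 + \left(L{\left(-4 \right)} - 22\right) P{\left(-5 \right)} = 123 + \left(2 - 22\right) \frac{4 \left(-5\right)^{2}}{2 - 5} = 123 + \left(2 - 22\right) 4 \cdot 25 \frac{1}{-3} = 123 - 20 \cdot 4 \cdot 25 \left(- \frac{1}{3}\right) = 123 - - \frac{2000}{3} = 123 + \frac{2000}{3} = \frac{2369}{3}$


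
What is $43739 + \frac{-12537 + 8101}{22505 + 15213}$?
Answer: $\frac{824871583}{18859} \approx 43739.0$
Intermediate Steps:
$43739 + \frac{-12537 + 8101}{22505 + 15213} = 43739 - \frac{4436}{37718} = 43739 - \frac{2218}{18859} = \frac{824871583}{18859}$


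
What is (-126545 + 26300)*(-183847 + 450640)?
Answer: -26744664285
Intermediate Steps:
(-126545 + 26300)*(-183847 + 450640) = -100245*266793 = -26744664285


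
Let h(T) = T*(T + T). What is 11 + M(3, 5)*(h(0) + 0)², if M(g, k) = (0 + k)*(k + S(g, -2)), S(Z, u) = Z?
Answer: 11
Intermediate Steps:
h(T) = 2*T² (h(T) = T*(2*T) = 2*T²)
M(g, k) = k*(g + k) (M(g, k) = (0 + k)*(k + g) = k*(g + k))
11 + M(3, 5)*(h(0) + 0)² = 11 + (5*(3 + 5))*(2*0² + 0)² = 11 + (5*8)*(2*0 + 0)² = 11 + 40*(0 + 0)² = 11 + 40*0² = 11 + 40*0 = 11 + 0 = 11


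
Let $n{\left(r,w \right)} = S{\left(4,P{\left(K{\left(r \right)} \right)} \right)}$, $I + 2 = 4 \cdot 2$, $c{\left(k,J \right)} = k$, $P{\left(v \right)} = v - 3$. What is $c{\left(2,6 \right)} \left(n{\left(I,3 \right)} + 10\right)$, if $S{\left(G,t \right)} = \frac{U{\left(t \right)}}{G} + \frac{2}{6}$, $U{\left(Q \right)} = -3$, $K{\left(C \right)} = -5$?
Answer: $\frac{115}{6} \approx 19.167$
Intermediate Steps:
$P{\left(v \right)} = -3 + v$
$I = 6$ ($I = -2 + 4 \cdot 2 = -2 + 8 = 6$)
$S{\left(G,t \right)} = \frac{1}{3} - \frac{3}{G}$ ($S{\left(G,t \right)} = - \frac{3}{G} + \frac{2}{6} = - \frac{3}{G} + 2 \cdot \frac{1}{6} = - \frac{3}{G} + \frac{1}{3} = \frac{1}{3} - \frac{3}{G}$)
$n{\left(r,w \right)} = - \frac{5}{12}$ ($n{\left(r,w \right)} = \frac{-9 + 4}{3 \cdot 4} = \frac{1}{3} \cdot \frac{1}{4} \left(-5\right) = - \frac{5}{12}$)
$c{\left(2,6 \right)} \left(n{\left(I,3 \right)} + 10\right) = 2 \left(- \frac{5}{12} + 10\right) = 2 \cdot \frac{115}{12} = \frac{115}{6}$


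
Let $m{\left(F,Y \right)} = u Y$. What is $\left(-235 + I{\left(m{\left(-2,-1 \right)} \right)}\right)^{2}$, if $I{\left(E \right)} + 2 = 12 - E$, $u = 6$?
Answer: $47961$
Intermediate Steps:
$m{\left(F,Y \right)} = 6 Y$
$I{\left(E \right)} = 10 - E$ ($I{\left(E \right)} = -2 - \left(-12 + E\right) = 10 - E$)
$\left(-235 + I{\left(m{\left(-2,-1 \right)} \right)}\right)^{2} = \left(-235 + \left(10 - 6 \left(-1\right)\right)\right)^{2} = \left(-235 + \left(10 - -6\right)\right)^{2} = \left(-235 + \left(10 + 6\right)\right)^{2} = \left(-235 + 16\right)^{2} = \left(-219\right)^{2} = 47961$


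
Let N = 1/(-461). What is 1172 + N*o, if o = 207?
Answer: 540085/461 ≈ 1171.6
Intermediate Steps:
N = -1/461 ≈ -0.0021692
1172 + N*o = 1172 - 1/461*207 = 1172 - 207/461 = 540085/461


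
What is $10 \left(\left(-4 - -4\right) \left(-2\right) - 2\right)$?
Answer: $-20$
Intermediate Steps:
$10 \left(\left(-4 - -4\right) \left(-2\right) - 2\right) = 10 \left(\left(-4 + 4\right) \left(-2\right) - 2\right) = 10 \left(0 \left(-2\right) - 2\right) = 10 \left(0 - 2\right) = 10 \left(-2\right) = -20$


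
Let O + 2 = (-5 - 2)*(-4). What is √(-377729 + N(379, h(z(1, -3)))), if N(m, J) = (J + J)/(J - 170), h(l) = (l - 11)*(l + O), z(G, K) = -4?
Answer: 2*I*√2360798/5 ≈ 614.6*I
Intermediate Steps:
O = 26 (O = -2 + (-5 - 2)*(-4) = -2 - 7*(-4) = -2 + 28 = 26)
h(l) = (-11 + l)*(26 + l) (h(l) = (l - 11)*(l + 26) = (-11 + l)*(26 + l))
N(m, J) = 2*J/(-170 + J) (N(m, J) = (2*J)/(-170 + J) = 2*J/(-170 + J))
√(-377729 + N(379, h(z(1, -3)))) = √(-377729 + 2*(-286 + (-4)² + 15*(-4))/(-170 + (-286 + (-4)² + 15*(-4)))) = √(-377729 + 2*(-286 + 16 - 60)/(-170 + (-286 + 16 - 60))) = √(-377729 + 2*(-330)/(-170 - 330)) = √(-377729 + 2*(-330)/(-500)) = √(-377729 + 2*(-330)*(-1/500)) = √(-377729 + 33/25) = √(-9443192/25) = 2*I*√2360798/5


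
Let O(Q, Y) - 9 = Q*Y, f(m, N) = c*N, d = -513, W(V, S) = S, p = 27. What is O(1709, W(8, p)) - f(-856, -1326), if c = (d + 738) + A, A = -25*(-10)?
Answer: 676002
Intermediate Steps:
A = 250
c = 475 (c = (-513 + 738) + 250 = 225 + 250 = 475)
f(m, N) = 475*N
O(Q, Y) = 9 + Q*Y
O(1709, W(8, p)) - f(-856, -1326) = (9 + 1709*27) - 475*(-1326) = (9 + 46143) - 1*(-629850) = 46152 + 629850 = 676002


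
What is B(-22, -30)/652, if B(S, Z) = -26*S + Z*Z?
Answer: 368/163 ≈ 2.2577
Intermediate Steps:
B(S, Z) = Z**2 - 26*S (B(S, Z) = -26*S + Z**2 = Z**2 - 26*S)
B(-22, -30)/652 = ((-30)**2 - 26*(-22))/652 = (900 + 572)*(1/652) = 1472*(1/652) = 368/163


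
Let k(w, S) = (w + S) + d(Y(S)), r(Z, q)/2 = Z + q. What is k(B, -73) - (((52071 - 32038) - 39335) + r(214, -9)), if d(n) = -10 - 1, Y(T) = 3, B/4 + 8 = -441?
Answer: 17012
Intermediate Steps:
B = -1796 (B = -32 + 4*(-441) = -32 - 1764 = -1796)
d(n) = -11
r(Z, q) = 2*Z + 2*q (r(Z, q) = 2*(Z + q) = 2*Z + 2*q)
k(w, S) = -11 + S + w (k(w, S) = (w + S) - 11 = (S + w) - 11 = -11 + S + w)
k(B, -73) - (((52071 - 32038) - 39335) + r(214, -9)) = (-11 - 73 - 1796) - (((52071 - 32038) - 39335) + (2*214 + 2*(-9))) = -1880 - ((20033 - 39335) + (428 - 18)) = -1880 - (-19302 + 410) = -1880 - 1*(-18892) = -1880 + 18892 = 17012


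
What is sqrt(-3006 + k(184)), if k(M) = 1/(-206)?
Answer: I*sqrt(127562822)/206 ≈ 54.827*I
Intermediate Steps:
k(M) = -1/206
sqrt(-3006 + k(184)) = sqrt(-3006 - 1/206) = sqrt(-619237/206) = I*sqrt(127562822)/206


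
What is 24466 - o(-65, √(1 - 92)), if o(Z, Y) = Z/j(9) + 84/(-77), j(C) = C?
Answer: 2422957/99 ≈ 24474.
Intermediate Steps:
o(Z, Y) = -12/11 + Z/9 (o(Z, Y) = Z/9 + 84/(-77) = Z*(⅑) + 84*(-1/77) = Z/9 - 12/11 = -12/11 + Z/9)
24466 - o(-65, √(1 - 92)) = 24466 - (-12/11 + (⅑)*(-65)) = 24466 - (-12/11 - 65/9) = 24466 - 1*(-823/99) = 24466 + 823/99 = 2422957/99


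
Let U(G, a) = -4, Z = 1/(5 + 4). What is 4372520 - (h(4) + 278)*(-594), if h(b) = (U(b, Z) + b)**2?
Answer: 4537652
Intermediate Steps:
Z = 1/9 ≈ 0.11111
h(b) = (-4 + b)**2
4372520 - (h(4) + 278)*(-594) = 4372520 - ((-4 + 4)**2 + 278)*(-594) = 4372520 - (0**2 + 278)*(-594) = 4372520 - (0 + 278)*(-594) = 4372520 - 278*(-594) = 4372520 - 1*(-165132) = 4372520 + 165132 = 4537652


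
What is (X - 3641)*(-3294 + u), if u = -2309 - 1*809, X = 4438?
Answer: -5110364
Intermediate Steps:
u = -3118 (u = -2309 - 809 = -3118)
(X - 3641)*(-3294 + u) = (4438 - 3641)*(-3294 - 3118) = 797*(-6412) = -5110364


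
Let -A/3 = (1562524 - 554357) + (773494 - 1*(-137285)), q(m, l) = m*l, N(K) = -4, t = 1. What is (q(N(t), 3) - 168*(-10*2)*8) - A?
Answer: 5783706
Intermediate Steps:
q(m, l) = l*m
A = -5756838 (A = -3*((1562524 - 554357) + (773494 - 1*(-137285))) = -3*(1008167 + (773494 + 137285)) = -3*(1008167 + 910779) = -3*1918946 = -5756838)
(q(N(t), 3) - 168*(-10*2)*8) - A = (3*(-4) - 168*(-10*2)*8) - 1*(-5756838) = (-12 - (-3360)*8) + 5756838 = (-12 - 168*(-160)) + 5756838 = (-12 + 26880) + 5756838 = 26868 + 5756838 = 5783706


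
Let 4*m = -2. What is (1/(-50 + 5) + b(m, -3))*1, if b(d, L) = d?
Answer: -47/90 ≈ -0.52222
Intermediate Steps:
m = -½ (m = (¼)*(-2) = -½ ≈ -0.50000)
(1/(-50 + 5) + b(m, -3))*1 = (1/(-50 + 5) - ½)*1 = (1/(-45) - ½)*1 = (-1/45 - ½)*1 = -47/90*1 = -47/90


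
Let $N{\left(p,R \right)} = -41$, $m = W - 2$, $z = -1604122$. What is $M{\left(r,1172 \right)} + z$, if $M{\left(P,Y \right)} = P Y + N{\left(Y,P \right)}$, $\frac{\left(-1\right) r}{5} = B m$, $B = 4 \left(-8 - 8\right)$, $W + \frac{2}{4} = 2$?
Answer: $-1791683$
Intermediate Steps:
$W = \frac{3}{2}$ ($W = - \frac{1}{2} + 2 = \frac{3}{2} \approx 1.5$)
$B = -64$ ($B = 4 \left(-16\right) = -64$)
$m = - \frac{1}{2}$ ($m = \frac{3}{2} - 2 = - \frac{1}{2} \approx -0.5$)
$r = -160$ ($r = - 5 \left(\left(-64\right) \left(- \frac{1}{2}\right)\right) = \left(-5\right) 32 = -160$)
$M{\left(P,Y \right)} = -41 + P Y$ ($M{\left(P,Y \right)} = P Y - 41 = -41 + P Y$)
$M{\left(r,1172 \right)} + z = \left(-41 - 187520\right) - 1604122 = -187561 - 1604122 = -1791683$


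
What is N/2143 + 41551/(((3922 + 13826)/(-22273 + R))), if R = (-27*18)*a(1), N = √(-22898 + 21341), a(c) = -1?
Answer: -905271637/17748 + 3*I*√173/2143 ≈ -51007.0 + 0.018413*I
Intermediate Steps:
N = 3*I*√173 (N = √(-1557) = 3*I*√173 ≈ 39.459*I)
R = 486 (R = -27*18*(-1) = -486*(-1) = 486)
N/2143 + 41551/(((3922 + 13826)/(-22273 + R))) = (3*I*√173)/2143 + 41551/(((3922 + 13826)/(-22273 + 486))) = (3*I*√173)*(1/2143) + 41551/((17748/(-21787))) = 3*I*√173/2143 + 41551/((17748*(-1/21787))) = 3*I*√173/2143 + 41551/(-17748/21787) = 3*I*√173/2143 + 41551*(-21787/17748) = 3*I*√173/2143 - 905271637/17748 = -905271637/17748 + 3*I*√173/2143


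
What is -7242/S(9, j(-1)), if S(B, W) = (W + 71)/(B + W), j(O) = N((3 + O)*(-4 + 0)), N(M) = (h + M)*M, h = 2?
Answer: -24282/7 ≈ -3468.9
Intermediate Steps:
N(M) = M*(2 + M) (N(M) = (2 + M)*M = M*(2 + M))
j(O) = (-12 - 4*O)*(-10 - 4*O) (j(O) = ((3 + O)*(-4 + 0))*(2 + (3 + O)*(-4 + 0)) = ((3 + O)*(-4))*(2 + (3 + O)*(-4)) = (-12 - 4*O)*(2 + (-12 - 4*O)) = (-12 - 4*O)*(-10 - 4*O))
S(B, W) = (71 + W)/(B + W)
-7242/S(9, j(-1)) = -7242*(9 + 8*(3 - 1)*(5 + 2*(-1)))/(71 + 8*(3 - 1)*(5 + 2*(-1))) = -7242*(9 + 8*2*(5 - 2))/(71 + 8*2*(5 - 2)) = -7242*(9 + 8*2*3)/(71 + 8*2*3) = -7242*(9 + 48)/(71 + 48) = -7242/(119/57) = -7242/((1/57)*119) = -7242/119/57 = -7242*57/119 = -24282/7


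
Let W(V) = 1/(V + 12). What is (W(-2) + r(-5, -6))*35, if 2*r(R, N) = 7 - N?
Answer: 231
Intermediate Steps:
r(R, N) = 7/2 - N/2 (r(R, N) = (7 - N)/2 = 7/2 - N/2)
W(V) = 1/(12 + V)
(W(-2) + r(-5, -6))*35 = (1/(12 - 2) + (7/2 - ½*(-6)))*35 = (1/10 + (7/2 + 3))*35 = (⅒ + 13/2)*35 = (33/5)*35 = 231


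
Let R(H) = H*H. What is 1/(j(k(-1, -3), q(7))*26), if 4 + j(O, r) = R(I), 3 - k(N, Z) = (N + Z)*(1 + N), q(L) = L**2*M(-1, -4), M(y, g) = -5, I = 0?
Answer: -1/104 ≈ -0.0096154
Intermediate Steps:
R(H) = H**2
q(L) = -5*L**2 (q(L) = L**2*(-5) = -5*L**2)
k(N, Z) = 3 - (1 + N)*(N + Z) (k(N, Z) = 3 - (N + Z)*(1 + N) = 3 - (1 + N)*(N + Z))
j(O, r) = -4 (j(O, r) = -4 + 0**2 = -4 + 0 = -4)
1/(j(k(-1, -3), q(7))*26) = 1/(-4*26) = 1/(-104) = -1/104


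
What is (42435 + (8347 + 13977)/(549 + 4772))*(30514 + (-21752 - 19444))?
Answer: -2412198120038/5321 ≈ -4.5334e+8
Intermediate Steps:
(42435 + (8347 + 13977)/(549 + 4772))*(30514 + (-21752 - 19444)) = (42435 + 22324/5321)*(30514 - 41196) = (42435 + 22324*(1/5321))*(-10682) = (42435 + 22324/5321)*(-10682) = (225818959/5321)*(-10682) = -2412198120038/5321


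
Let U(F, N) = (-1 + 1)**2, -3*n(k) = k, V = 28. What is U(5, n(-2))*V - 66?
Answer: -66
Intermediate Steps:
n(k) = -k/3
U(F, N) = 0 (U(F, N) = 0**2 = 0)
U(5, n(-2))*V - 66 = 0*28 - 66 = 0 - 66 = -66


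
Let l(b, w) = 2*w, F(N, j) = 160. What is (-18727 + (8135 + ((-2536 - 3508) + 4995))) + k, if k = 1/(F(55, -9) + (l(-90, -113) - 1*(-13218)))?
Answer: -153102431/13152 ≈ -11641.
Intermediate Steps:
k = 1/13152 (k = 1/(160 + (2*(-113) - 1*(-13218))) = 1/(160 + (-226 + 13218)) = 1/(160 + 12992) = 1/13152 ≈ 7.6034e-5)
(-18727 + (8135 + ((-2536 - 3508) + 4995))) + k = (-18727 + (8135 + ((-2536 - 3508) + 4995))) + 1/13152 = (-18727 + (8135 + (-6044 + 4995))) + 1/13152 = (-18727 + (8135 - 1049)) + 1/13152 = (-18727 + 7086) + 1/13152 = -11641 + 1/13152 = -153102431/13152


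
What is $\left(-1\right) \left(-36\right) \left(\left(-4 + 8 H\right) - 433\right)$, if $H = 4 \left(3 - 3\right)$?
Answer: $-15732$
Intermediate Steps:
$H = 0$ ($H = 4 \cdot 0 = 0$)
$\left(-1\right) \left(-36\right) \left(\left(-4 + 8 H\right) - 433\right) = \left(-1\right) \left(-36\right) \left(\left(-4 + 8 \cdot 0\right) - 433\right) = 36 \left(\left(-4 + 0\right) - 433\right) = 36 \left(-4 - 433\right) = 36 \left(-437\right) = -15732$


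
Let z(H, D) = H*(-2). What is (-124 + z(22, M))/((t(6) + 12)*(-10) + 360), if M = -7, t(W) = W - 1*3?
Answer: -⅘ ≈ -0.80000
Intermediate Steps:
t(W) = -3 + W (t(W) = W - 3 = -3 + W)
z(H, D) = -2*H
(-124 + z(22, M))/((t(6) + 12)*(-10) + 360) = (-124 - 2*22)/(((-3 + 6) + 12)*(-10) + 360) = (-124 - 44)/((3 + 12)*(-10) + 360) = -168/(15*(-10) + 360) = -168/(-150 + 360) = -168/210 = -168*1/210 = -⅘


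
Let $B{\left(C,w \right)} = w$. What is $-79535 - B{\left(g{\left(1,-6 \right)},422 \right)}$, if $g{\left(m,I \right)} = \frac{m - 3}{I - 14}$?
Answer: $-79957$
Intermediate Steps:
$g{\left(m,I \right)} = \frac{-3 + m}{-14 + I}$
$-79535 - B{\left(g{\left(1,-6 \right)},422 \right)} = -79535 - 422 = -79957$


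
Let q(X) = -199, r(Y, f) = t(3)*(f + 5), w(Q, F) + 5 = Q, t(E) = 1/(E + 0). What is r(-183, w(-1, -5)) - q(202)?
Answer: 596/3 ≈ 198.67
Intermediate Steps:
t(E) = 1/E
w(Q, F) = -5 + Q
r(Y, f) = 5/3 + f/3 (r(Y, f) = (f + 5)/3 = (5 + f)/3 = 5/3 + f/3)
r(-183, w(-1, -5)) - q(202) = (5/3 + (-5 - 1)/3) - 1*(-199) = (5/3 + (1/3)*(-6)) + 199 = (5/3 - 2) + 199 = -1/3 + 199 = 596/3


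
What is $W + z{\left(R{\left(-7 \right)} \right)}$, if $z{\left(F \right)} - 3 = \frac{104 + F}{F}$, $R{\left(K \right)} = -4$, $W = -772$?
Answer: $-794$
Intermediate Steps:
$z{\left(F \right)} = 3 + \frac{104 + F}{F}$
$W + z{\left(R{\left(-7 \right)} \right)} = -772 + \left(4 + \frac{104}{-4}\right) = -772 + \left(4 + 104 \left(- \frac{1}{4}\right)\right) = -772 + \left(4 - 26\right) = -772 - 22 = -794$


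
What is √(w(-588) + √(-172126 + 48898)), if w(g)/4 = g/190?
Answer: √(-111720 + 54150*I*√3423)/95 ≈ 13.017 + 13.484*I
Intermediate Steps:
w(g) = 2*g/95 (w(g) = 4*(g/190) = 2*g/95)
√(w(-588) + √(-172126 + 48898)) = √((2/95)*(-588) + √(-172126 + 48898)) = √(-1176/95 + √(-123228)) = √(-1176/95 + 6*I*√3423)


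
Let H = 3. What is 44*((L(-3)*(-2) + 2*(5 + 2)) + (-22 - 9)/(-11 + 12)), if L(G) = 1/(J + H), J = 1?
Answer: -770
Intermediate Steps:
L(G) = ¼ (L(G) = 1/(1 + 3) = 1/4 = ¼)
44*((L(-3)*(-2) + 2*(5 + 2)) + (-22 - 9)/(-11 + 12)) = 44*(((¼)*(-2) + 2*(5 + 2)) + (-22 - 9)/(-11 + 12)) = 44*((-½ + 2*7) - 31/1) = 44*((-½ + 14) - 31*1) = 44*(27/2 - 31) = 44*(-35/2) = -770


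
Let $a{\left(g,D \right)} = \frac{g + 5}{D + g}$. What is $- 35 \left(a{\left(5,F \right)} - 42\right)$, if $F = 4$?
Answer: $\frac{12880}{9} \approx 1431.1$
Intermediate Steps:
$a{\left(g,D \right)} = \frac{5 + g}{D + g}$
$- 35 \left(a{\left(5,F \right)} - 42\right) = - 35 \left(\frac{5 + 5}{4 + 5} - 42\right) = - 35 \left(\frac{1}{9} \cdot 10 - 42\right) = - 35 \left(\frac{10}{9} - 42\right) = \left(-35\right) \left(- \frac{368}{9}\right) = \frac{12880}{9}$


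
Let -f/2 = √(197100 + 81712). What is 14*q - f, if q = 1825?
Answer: 25550 + 4*√69703 ≈ 26606.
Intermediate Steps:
f = -4*√69703 (f = -2*√(197100 + 81712) = -4*√69703 ≈ -1056.1)
14*q - f = 14*1825 - (-4)*√69703 = 25550 + 4*√69703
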